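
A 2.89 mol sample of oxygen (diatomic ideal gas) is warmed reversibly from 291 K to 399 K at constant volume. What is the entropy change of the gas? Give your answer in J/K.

ΔS = 19 J/K

At constant volume, ΔS = nC_V ln(T₂/T₁) with C_V = 5R/2 = 20.79 J mol⁻¹ K⁻¹.
ΔS = 2.89 × 20.79 × ln(399/291) = 19 J/K.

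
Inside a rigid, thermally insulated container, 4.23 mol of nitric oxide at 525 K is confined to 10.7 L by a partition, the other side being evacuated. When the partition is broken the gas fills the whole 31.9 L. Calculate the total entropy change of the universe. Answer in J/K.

ΔS_universe = 38.4 J/K

No heat is exchanged and no work is done, so the ideal-gas temperature stays constant.
Entropy is a state function; using a reversible isothermal path, ΔS_gas = nR ln(V₂/V₁) = 4.23 × 8.314 × ln(31.9/10.7) = 38.4 J/K.
The insulated surroundings exchange no heat, so ΔS_surr = 0 and ΔS_universe = ΔS_gas.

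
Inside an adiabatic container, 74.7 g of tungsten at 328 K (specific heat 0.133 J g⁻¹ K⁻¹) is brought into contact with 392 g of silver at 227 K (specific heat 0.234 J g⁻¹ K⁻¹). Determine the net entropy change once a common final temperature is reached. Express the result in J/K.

ΔS_total = 0.67 J/K

Energy balance: T_f = (m₁c₁T₁ + m₂c₂T₂)/(m₁c₁ + m₂c₂) = 236.87 K.
ΔS₁ = m₁c₁ ln(T_f/T₁) = 9.9351 × ln(236.87/328) = -3.234 J/K.
ΔS₂ = m₂c₂ ln(T_f/T₂) = 91.728 × ln(236.87/227) = 3.904 J/K.
ΔS_total = -3.234 + 3.904 = 0.67 J/K.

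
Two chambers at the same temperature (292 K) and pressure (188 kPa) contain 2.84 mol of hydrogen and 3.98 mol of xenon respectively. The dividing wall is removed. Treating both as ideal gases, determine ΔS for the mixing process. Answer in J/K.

ΔS_mix = 38.5 J/K

Mole fractions: x_A = 2.84/6.82 = 0.416, x_B = 0.584.
ΔS_mix = −R(n_A ln x_A + n_B ln x_B) = −8.314 × (2.84 ln 0.416 + 3.98 ln 0.584) = 38.5 J/K.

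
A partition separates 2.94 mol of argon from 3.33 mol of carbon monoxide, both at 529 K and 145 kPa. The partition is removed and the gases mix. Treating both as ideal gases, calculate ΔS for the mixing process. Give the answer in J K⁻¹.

ΔS_mix = 36 J/K

Mole fractions: x_A = 2.94/6.27 = 0.469, x_B = 0.531.
ΔS_mix = −R(n_A ln x_A + n_B ln x_B) = −8.314 × (2.94 ln 0.469 + 3.33 ln 0.531) = 36 J/K.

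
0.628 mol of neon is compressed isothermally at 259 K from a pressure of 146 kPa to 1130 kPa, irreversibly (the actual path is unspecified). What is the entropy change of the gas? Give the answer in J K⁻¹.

ΔS_gas = -10.7 J/K

Entropy is a state function, so ΔS_gas depends only on the end states.
For an isothermal ideal gas ΔS_gas = nR ln(P₁/P₂) = 0.628 × 8.314 × ln(146/1130) = -10.7 J/K.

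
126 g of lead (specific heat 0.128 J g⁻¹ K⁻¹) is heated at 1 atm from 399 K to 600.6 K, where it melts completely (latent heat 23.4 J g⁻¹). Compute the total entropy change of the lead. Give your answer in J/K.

ΔS = 11.5 J/K

Warming step: ΔS₁ = m c ln(T_tr/T_i) = 126 × 0.128 × ln(600.6/399) = 6.596 J/K.
Phase change: ΔS₂ = +mL/T_tr = 126 × 23.4 / 600.6 = 4.909 J/K.
ΔS_total = (6.596) + (4.909) = 11.5 J/K.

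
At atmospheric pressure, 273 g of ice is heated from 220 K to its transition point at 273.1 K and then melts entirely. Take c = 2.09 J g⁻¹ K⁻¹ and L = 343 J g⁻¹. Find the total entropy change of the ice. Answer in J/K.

ΔS = 466 J/K

Warming step: ΔS₁ = m c ln(T_tr/T_i) = 273 × 2.09 × ln(273.1/220) = 123.4 J/K.
Phase change: ΔS₂ = +mL/T_tr = 273 × 343 / 273.1 = 342.9 J/K.
ΔS_total = (123.4) + (342.9) = 466 J/K.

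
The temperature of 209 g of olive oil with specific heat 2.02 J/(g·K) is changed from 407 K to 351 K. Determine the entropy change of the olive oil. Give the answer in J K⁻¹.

ΔS = -62.5 J/K

ΔS = ∫dQ_rev/T = m c ln(T₂/T₁) = 209 × 2.02 × ln(351/407) = -62.5 J/K.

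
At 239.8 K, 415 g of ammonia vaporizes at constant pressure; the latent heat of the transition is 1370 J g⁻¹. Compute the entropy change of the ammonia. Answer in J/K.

Heat absorbed by the substance: Q = mL = 415 × 1370 = 568550 J.
At constant T, ΔS = Q_rev/T = 568550 / 239.8 = 2370 J/K.

ΔS = 2370 J/K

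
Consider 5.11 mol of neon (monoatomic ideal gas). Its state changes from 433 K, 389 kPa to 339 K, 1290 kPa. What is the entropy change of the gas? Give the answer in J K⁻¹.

ΔS = -76.9 J/K

ΔS = nC_p ln(T₂/T₁) − nR ln(P₂/P₁), with C_p = 5R/2 = 20.79 J mol⁻¹ K⁻¹ for a monoatomic ideal gas.
ΔS = 5.11 × [20.79 × ln(339/433) − 8.314 × ln(1290/389)] = -76.9 J/K.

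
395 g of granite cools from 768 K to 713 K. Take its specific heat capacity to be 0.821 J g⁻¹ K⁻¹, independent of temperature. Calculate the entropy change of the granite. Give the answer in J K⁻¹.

ΔS = -24.1 J/K

ΔS = ∫dQ_rev/T = m c ln(T₂/T₁) = 395 × 0.821 × ln(713/768) = -24.1 J/K.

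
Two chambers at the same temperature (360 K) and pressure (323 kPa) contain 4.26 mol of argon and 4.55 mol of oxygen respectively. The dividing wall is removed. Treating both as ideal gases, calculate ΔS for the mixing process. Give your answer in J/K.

Mole fractions: x_A = 4.26/8.81 = 0.484, x_B = 0.516.
ΔS_mix = −R(n_A ln x_A + n_B ln x_B) = −8.314 × (4.26 ln 0.484 + 4.55 ln 0.516) = 50.7 J/K.

ΔS_mix = 50.7 J/K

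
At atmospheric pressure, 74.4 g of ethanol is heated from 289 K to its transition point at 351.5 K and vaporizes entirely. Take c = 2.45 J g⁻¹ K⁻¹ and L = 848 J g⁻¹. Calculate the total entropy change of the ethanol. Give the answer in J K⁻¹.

ΔS = 215 J/K

Warming step: ΔS₁ = m c ln(T_tr/T_i) = 74.4 × 2.45 × ln(351.5/289) = 35.69 J/K.
Phase change: ΔS₂ = +mL/T_tr = 74.4 × 848 / 351.5 = 179.5 J/K.
ΔS_total = (35.69) + (179.5) = 215 J/K.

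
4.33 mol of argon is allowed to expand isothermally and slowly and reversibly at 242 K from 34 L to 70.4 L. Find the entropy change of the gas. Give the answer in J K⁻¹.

ΔS_gas = 26.2 J/K

For an isothermal ideal gas ΔS_gas = nR ln(V₂/V₁) = 4.33 × 8.314 × ln(70.4/34) = 26.2 J/K.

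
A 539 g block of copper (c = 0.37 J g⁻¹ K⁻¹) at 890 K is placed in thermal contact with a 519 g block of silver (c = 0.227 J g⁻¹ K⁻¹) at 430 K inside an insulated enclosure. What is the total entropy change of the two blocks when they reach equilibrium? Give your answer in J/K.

Energy balance: T_f = (m₁c₁T₁ + m₂c₂T₂)/(m₁c₁ + m₂c₂) = 719.17 K.
ΔS₁ = m₁c₁ ln(T_f/T₁) = 199.43 × ln(719.17/890) = -42.5 J/K.
ΔS₂ = m₂c₂ ln(T_f/T₂) = 117.813 × ln(719.17/430) = 60.59 J/K.
ΔS_total = -42.5 + 60.59 = 18.1 J/K.

ΔS_total = 18.1 J/K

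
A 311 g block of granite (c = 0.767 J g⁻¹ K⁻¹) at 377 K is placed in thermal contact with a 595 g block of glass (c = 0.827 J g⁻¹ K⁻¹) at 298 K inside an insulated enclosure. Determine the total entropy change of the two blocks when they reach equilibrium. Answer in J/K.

ΔS_total = 4.56 J/K

Energy balance: T_f = (m₁c₁T₁ + m₂c₂T₂)/(m₁c₁ + m₂c₂) = 323.79 K.
ΔS₁ = m₁c₁ ln(T_f/T₁) = 238.537 × ln(323.79/377) = -36.29 J/K.
ΔS₂ = m₂c₂ ln(T_f/T₂) = 492.065 × ln(323.79/298) = 40.85 J/K.
ΔS_total = -36.29 + 40.85 = 4.56 J/K.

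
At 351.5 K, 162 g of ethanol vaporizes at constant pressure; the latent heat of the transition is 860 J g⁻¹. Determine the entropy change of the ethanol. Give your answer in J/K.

Heat absorbed by the substance: Q = mL = 162 × 860 = 139320 J.
At constant T, ΔS = Q_rev/T = 139320 / 351.5 = 396 J/K.

ΔS = 396 J/K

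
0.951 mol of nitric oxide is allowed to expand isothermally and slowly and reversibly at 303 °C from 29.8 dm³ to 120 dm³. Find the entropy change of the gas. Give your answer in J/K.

ΔS_gas = 11 J/K

For an isothermal ideal gas ΔS_gas = nR ln(V₂/V₁) = 0.951 × 8.314 × ln(120/29.8) = 11 J/K.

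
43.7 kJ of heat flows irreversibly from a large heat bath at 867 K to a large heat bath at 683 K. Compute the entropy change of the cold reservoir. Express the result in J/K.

ΔS_cold = 64 J/K

The cold reservoir gains heat Q, so ΔS_cold = +Q/T_C = 43700/683 = 64 J/K.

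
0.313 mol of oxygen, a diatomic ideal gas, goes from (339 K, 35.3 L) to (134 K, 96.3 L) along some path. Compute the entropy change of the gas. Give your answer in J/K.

Entropy is a state function: ΔS = nC_V ln(T₂/T₁) + nR ln(V₂/V₁), with C_V = 5R/2 = 20.79 J mol⁻¹ K⁻¹ for a diatomic ideal gas.
ΔS = 0.313 × [20.79 × ln(134/339) + 8.314 × ln(96.3/35.3)] = -3.43 J/K.

ΔS = -3.43 J/K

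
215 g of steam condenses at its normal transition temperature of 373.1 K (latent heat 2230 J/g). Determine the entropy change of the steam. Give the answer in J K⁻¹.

Heat released by the substance: Q = −mL = −215 × 2230 = −479450 J.
At constant T, ΔS = Q_rev/T = −479450 / 373.1 = -1290 J/K.

ΔS = -1290 J/K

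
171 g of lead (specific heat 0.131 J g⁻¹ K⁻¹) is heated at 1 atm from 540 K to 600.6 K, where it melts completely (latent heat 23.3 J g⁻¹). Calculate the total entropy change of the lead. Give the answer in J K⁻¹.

Warming step: ΔS₁ = m c ln(T_tr/T_i) = 171 × 0.131 × ln(600.6/540) = 2.383 J/K.
Phase change: ΔS₂ = +mL/T_tr = 171 × 23.3 / 600.6 = 6.634 J/K.
ΔS_total = (2.383) + (6.634) = 9.02 J/K.

ΔS = 9.02 J/K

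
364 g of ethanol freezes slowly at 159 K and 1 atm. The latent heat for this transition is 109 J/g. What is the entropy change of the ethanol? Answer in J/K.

ΔS = -250 J/K

Heat released by the substance: Q = −mL = −364 × 109 = −39676 J.
At constant T, ΔS = Q_rev/T = −39676 / 159 = -250 J/K.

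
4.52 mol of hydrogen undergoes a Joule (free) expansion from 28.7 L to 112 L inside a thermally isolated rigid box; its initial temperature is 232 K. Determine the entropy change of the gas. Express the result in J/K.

For an ideal gas in free expansion Q = 0 and W = 0, so T is unchanged.
Entropy is a state function; using a reversible isothermal path, ΔS_gas = nR ln(V₂/V₁) = 4.52 × 8.314 × ln(112/28.7) = 51.2 J/K.

ΔS_gas = 51.2 J/K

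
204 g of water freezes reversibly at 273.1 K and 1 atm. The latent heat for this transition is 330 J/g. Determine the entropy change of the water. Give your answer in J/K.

Heat released by the substance: Q = −mL = −204 × 330 = −67320 J.
At constant T, ΔS = Q_rev/T = −67320 / 273.1 = -247 J/K.

ΔS = -247 J/K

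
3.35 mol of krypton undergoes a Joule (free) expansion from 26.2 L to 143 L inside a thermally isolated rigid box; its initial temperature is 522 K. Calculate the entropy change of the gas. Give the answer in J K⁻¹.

ΔS_gas = 47.3 J/K

No heat is exchanged and no work is done, so the ideal-gas temperature stays constant.
Entropy is a state function; using a reversible isothermal path, ΔS_gas = nR ln(V₂/V₁) = 3.35 × 8.314 × ln(143/26.2) = 47.3 J/K.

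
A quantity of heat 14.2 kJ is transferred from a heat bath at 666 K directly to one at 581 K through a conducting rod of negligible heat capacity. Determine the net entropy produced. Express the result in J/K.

ΔS_total = 3.12 J/K

ΔS_hot = −Q/T_H = −14200/666 = -21.32 J/K and ΔS_cold = +Q/T_C = 14200/581 = 24.44 J/K.
ΔS_total = -21.32 + 24.44 = 3.12 J/K, positive as the second law requires.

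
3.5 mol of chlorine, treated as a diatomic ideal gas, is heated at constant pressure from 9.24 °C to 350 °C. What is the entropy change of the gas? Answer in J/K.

ΔS = 80.6 J/K

In kelvin: T₁ = 282.39 K, T₂ = 623.15 K. At constant pressure, ΔS = nC_p ln(T₂/T₁) with C_p = 7R/2 = 29.1 J mol⁻¹ K⁻¹.
ΔS = 3.5 × 29.1 × ln(623.15/282.39) = 80.6 J/K.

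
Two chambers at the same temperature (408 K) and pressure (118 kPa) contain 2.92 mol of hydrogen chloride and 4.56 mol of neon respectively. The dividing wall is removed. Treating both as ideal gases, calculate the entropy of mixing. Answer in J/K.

Mole fractions: x_A = 2.92/7.48 = 0.39, x_B = 0.61.
ΔS_mix = −R(n_A ln x_A + n_B ln x_B) = −8.314 × (2.92 ln 0.39 + 4.56 ln 0.61) = 41.6 J/K.

ΔS_mix = 41.6 J/K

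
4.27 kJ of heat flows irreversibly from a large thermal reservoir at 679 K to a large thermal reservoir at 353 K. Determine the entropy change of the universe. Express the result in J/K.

ΔS_hot = −Q/T_H = −4270/679 = -6.289 J/K and ΔS_cold = +Q/T_C = 4270/353 = 12.1 J/K.
ΔS_total = -6.289 + 12.1 = 5.81 J/K, positive as the second law requires.

ΔS_total = 5.81 J/K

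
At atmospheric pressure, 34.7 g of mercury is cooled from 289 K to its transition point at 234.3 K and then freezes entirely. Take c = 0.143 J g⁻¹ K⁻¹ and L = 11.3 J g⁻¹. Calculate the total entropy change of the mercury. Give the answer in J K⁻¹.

ΔS = -2.71 J/K

Cooling step: ΔS₁ = m c ln(T_tr/T_i) = 34.7 × 0.143 × ln(234.3/289) = -1.041 J/K.
Phase change: ΔS₂ = −mL/T_tr = −34.7 × 11.3 / 234.3 = -1.674 J/K.
ΔS_total = (-1.041) + (-1.674) = -2.71 J/K.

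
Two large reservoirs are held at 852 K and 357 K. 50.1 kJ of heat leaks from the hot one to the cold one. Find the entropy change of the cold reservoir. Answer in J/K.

The cold reservoir gains heat Q, so ΔS_cold = +Q/T_C = 50100/357 = 140 J/K.

ΔS_cold = 140 J/K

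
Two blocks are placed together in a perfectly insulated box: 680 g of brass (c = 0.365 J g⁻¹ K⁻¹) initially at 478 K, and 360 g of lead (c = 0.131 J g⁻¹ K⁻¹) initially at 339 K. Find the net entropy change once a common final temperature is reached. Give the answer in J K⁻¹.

Energy balance: T_f = (m₁c₁T₁ + m₂c₂T₂)/(m₁c₁ + m₂c₂) = 455.81 K.
ΔS₁ = m₁c₁ ln(T_f/T₁) = 248.2 × ln(455.81/478) = -11.8 J/K.
ΔS₂ = m₂c₂ ln(T_f/T₂) = 47.16 × ln(455.81/339) = 13.96 J/K.
ΔS_total = -11.8 + 13.96 = 2.16 J/K.

ΔS_total = 2.16 J/K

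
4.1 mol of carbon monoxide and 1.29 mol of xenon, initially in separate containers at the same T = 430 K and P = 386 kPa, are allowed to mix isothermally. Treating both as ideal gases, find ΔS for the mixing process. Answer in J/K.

Mole fractions: x_A = 4.1/5.39 = 0.761, x_B = 0.239.
ΔS_mix = −R(n_A ln x_A + n_B ln x_B) = −8.314 × (4.1 ln 0.761 + 1.29 ln 0.239) = 24.7 J/K.

ΔS_mix = 24.7 J/K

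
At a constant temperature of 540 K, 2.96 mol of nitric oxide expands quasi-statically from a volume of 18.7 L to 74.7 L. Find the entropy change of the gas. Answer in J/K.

ΔS_gas = 34.1 J/K

For an isothermal ideal gas ΔS_gas = nR ln(V₂/V₁) = 2.96 × 8.314 × ln(74.7/18.7) = 34.1 J/K.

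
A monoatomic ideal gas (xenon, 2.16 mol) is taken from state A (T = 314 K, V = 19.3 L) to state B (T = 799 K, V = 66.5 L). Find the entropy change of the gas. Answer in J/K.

Entropy is a state function: ΔS = nC_V ln(T₂/T₁) + nR ln(V₂/V₁), with C_V = 3R/2 = 12.47 J mol⁻¹ K⁻¹ for a monoatomic ideal gas.
ΔS = 2.16 × [12.47 × ln(799/314) + 8.314 × ln(66.5/19.3)] = 47.4 J/K.

ΔS = 47.4 J/K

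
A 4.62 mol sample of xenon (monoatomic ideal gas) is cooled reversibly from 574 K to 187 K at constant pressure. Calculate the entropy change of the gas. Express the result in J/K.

ΔS = -108 J/K

At constant pressure, ΔS = nC_p ln(T₂/T₁) with C_p = 5R/2 = 20.79 J mol⁻¹ K⁻¹.
ΔS = 4.62 × 20.79 × ln(187/574) = -108 J/K.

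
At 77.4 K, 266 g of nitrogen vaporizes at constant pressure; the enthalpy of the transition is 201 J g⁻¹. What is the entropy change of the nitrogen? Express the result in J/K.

ΔS = 691 J/K

Heat absorbed by the substance: Q = mL = 266 × 201 = 53466 J.
At constant T, ΔS = Q_rev/T = 53466 / 77.4 = 691 J/K.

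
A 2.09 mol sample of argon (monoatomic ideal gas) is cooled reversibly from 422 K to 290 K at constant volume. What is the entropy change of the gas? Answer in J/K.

ΔS = -9.78 J/K

At constant volume, ΔS = nC_V ln(T₂/T₁) with C_V = 3R/2 = 12.47 J mol⁻¹ K⁻¹.
ΔS = 2.09 × 12.47 × ln(290/422) = -9.78 J/K.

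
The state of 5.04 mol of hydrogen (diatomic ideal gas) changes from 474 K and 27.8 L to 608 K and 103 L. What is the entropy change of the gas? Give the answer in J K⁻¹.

Entropy is a state function: ΔS = nC_V ln(T₂/T₁) + nR ln(V₂/V₁), with C_V = 5R/2 = 20.79 J mol⁻¹ K⁻¹ for a diatomic ideal gas.
ΔS = 5.04 × [20.79 × ln(608/474) + 8.314 × ln(103/27.8)] = 81 J/K.

ΔS = 81 J/K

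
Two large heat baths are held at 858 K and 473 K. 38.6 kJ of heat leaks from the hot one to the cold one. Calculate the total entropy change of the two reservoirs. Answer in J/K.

ΔS_hot = −Q/T_H = −38600/858 = -44.99 J/K and ΔS_cold = +Q/T_C = 38600/473 = 81.61 J/K.
ΔS_total = -44.99 + 81.61 = 36.6 J/K, positive as the second law requires.

ΔS_total = 36.6 J/K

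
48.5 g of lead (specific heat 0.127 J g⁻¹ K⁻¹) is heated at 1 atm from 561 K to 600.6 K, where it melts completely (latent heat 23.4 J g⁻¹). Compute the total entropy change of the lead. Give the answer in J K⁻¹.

Warming step: ΔS₁ = m c ln(T_tr/T_i) = 48.5 × 0.127 × ln(600.6/561) = 0.4201 J/K.
Phase change: ΔS₂ = +mL/T_tr = 48.5 × 23.4 / 600.6 = 1.89 J/K.
ΔS_total = (0.4201) + (1.89) = 2.31 J/K.

ΔS = 2.31 J/K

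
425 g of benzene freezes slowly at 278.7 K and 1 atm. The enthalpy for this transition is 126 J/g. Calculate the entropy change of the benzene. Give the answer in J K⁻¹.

ΔS = -192 J/K

Heat released by the substance: Q = −mL = −425 × 126 = −53550 J.
At constant T, ΔS = Q_rev/T = −53550 / 278.7 = -192 J/K.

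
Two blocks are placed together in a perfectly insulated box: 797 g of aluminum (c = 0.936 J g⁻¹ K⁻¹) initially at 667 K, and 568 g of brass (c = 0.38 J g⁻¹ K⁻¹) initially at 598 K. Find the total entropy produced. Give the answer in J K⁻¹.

Energy balance: T_f = (m₁c₁T₁ + m₂c₂T₂)/(m₁c₁ + m₂c₂) = 651.52 K.
ΔS₁ = m₁c₁ ln(T_f/T₁) = 745.992 × ln(651.52/667) = -17.522 J/K.
ΔS₂ = m₂c₂ ln(T_f/T₂) = 215.84 × ln(651.52/598) = 18.5 J/K.
ΔS_total = -17.522 + 18.5 = 0.978 J/K.

ΔS_total = 0.978 J/K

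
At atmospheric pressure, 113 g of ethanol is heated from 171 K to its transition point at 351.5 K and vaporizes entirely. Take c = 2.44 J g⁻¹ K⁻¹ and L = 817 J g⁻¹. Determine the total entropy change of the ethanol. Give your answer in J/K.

ΔS = 461 J/K

Warming step: ΔS₁ = m c ln(T_tr/T_i) = 113 × 2.44 × ln(351.5/171) = 198.7 J/K.
Phase change: ΔS₂ = +mL/T_tr = 113 × 817 / 351.5 = 262.6 J/K.
ΔS_total = (198.7) + (262.6) = 461 J/K.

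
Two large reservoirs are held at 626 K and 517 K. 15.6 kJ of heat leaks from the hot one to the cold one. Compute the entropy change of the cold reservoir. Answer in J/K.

ΔS_cold = 30.2 J/K

The cold reservoir gains heat Q, so ΔS_cold = +Q/T_C = 15600/517 = 30.2 J/K.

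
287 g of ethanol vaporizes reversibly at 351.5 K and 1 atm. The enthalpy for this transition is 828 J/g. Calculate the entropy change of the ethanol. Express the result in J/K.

ΔS = 676 J/K

Heat absorbed by the substance: Q = mL = 287 × 828 = 237636 J.
At constant T, ΔS = Q_rev/T = 237636 / 351.5 = 676 J/K.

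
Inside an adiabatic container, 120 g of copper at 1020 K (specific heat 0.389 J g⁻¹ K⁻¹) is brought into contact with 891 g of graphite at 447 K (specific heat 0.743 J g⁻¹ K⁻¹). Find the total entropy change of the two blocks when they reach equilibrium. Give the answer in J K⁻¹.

Energy balance: T_f = (m₁c₁T₁ + m₂c₂T₂)/(m₁c₁ + m₂c₂) = 484.74 K.
ΔS₁ = m₁c₁ ln(T_f/T₁) = 46.68 × ln(484.74/1020) = -34.73 J/K.
ΔS₂ = m₂c₂ ln(T_f/T₂) = 662.013 × ln(484.74/447) = 53.66 J/K.
ΔS_total = -34.73 + 53.66 = 18.9 J/K.

ΔS_total = 18.9 J/K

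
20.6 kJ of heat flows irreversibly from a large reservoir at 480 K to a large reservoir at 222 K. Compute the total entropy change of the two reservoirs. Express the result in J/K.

ΔS_hot = −Q/T_H = −20600/480 = -42.92 J/K and ΔS_cold = +Q/T_C = 20600/222 = 92.79 J/K.
ΔS_total = -42.92 + 92.79 = 49.9 J/K, positive as the second law requires.

ΔS_total = 49.9 J/K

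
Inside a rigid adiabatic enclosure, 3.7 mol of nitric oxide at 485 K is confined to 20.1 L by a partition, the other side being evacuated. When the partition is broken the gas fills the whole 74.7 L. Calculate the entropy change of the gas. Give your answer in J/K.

ΔS_gas = 40.4 J/K

No heat is exchanged and no work is done, so the ideal-gas temperature stays constant.
Entropy is a state function; using a reversible isothermal path, ΔS_gas = nR ln(V₂/V₁) = 3.7 × 8.314 × ln(74.7/20.1) = 40.4 J/K.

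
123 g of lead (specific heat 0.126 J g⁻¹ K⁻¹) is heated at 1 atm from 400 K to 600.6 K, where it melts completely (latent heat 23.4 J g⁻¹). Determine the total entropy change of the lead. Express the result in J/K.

ΔS = 11.1 J/K

Warming step: ΔS₁ = m c ln(T_tr/T_i) = 123 × 0.126 × ln(600.6/400) = 6.299 J/K.
Phase change: ΔS₂ = +mL/T_tr = 123 × 23.4 / 600.6 = 4.792 J/K.
ΔS_total = (6.299) + (4.792) = 11.1 J/K.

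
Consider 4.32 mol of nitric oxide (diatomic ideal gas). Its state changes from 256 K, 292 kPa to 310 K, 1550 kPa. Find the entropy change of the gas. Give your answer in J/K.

ΔS = nC_p ln(T₂/T₁) − nR ln(P₂/P₁), with C_p = 7R/2 = 29.1 J mol⁻¹ K⁻¹ for a diatomic ideal gas.
ΔS = 4.32 × [29.1 × ln(310/256) − 8.314 × ln(1550/292)] = -35.9 J/K.

ΔS = -35.9 J/K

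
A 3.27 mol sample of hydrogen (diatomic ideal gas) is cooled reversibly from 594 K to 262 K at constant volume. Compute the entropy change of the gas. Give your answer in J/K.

ΔS = -55.6 J/K

At constant volume, ΔS = nC_V ln(T₂/T₁) with C_V = 5R/2 = 20.79 J mol⁻¹ K⁻¹.
ΔS = 3.27 × 20.79 × ln(262/594) = -55.6 J/K.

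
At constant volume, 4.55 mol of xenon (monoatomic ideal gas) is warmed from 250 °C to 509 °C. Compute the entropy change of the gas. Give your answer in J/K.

In kelvin: T₁ = 523.15 K, T₂ = 782.15 K. At constant volume, ΔS = nC_V ln(T₂/T₁) with C_V = 3R/2 = 12.47 J mol⁻¹ K⁻¹.
ΔS = 4.55 × 12.47 × ln(782.15/523.15) = 22.8 J/K.

ΔS = 22.8 J/K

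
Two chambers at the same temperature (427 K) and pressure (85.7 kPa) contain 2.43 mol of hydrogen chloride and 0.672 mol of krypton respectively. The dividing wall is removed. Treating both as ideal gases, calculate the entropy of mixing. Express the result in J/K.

ΔS_mix = 13.5 J/K

Mole fractions: x_A = 2.43/3.1 = 0.783, x_B = 0.217.
ΔS_mix = −R(n_A ln x_A + n_B ln x_B) = −8.314 × (2.43 ln 0.783 + 0.672 ln 0.217) = 13.5 J/K.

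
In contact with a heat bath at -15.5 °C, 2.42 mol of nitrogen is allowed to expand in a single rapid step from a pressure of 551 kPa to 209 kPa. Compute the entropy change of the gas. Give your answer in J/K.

Entropy is a state function, so ΔS_gas depends only on the end states.
For an isothermal ideal gas ΔS_gas = nR ln(P₁/P₂) = 2.42 × 8.314 × ln(551/209) = 19.5 J/K.

ΔS_gas = 19.5 J/K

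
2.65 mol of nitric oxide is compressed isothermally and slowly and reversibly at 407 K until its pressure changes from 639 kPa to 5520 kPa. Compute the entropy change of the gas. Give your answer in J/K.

ΔS_gas = -47.5 J/K

For an isothermal ideal gas ΔS_gas = nR ln(P₁/P₂) = 2.65 × 8.314 × ln(639/5520) = -47.5 J/K.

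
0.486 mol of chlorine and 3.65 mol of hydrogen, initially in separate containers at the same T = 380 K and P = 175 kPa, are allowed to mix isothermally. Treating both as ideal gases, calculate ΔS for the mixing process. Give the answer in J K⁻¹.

ΔS_mix = 12.4 J/K

Mole fractions: x_A = 0.486/4.14 = 0.118, x_B = 0.882.
ΔS_mix = −R(n_A ln x_A + n_B ln x_B) = −8.314 × (0.486 ln 0.118 + 3.65 ln 0.882) = 12.4 J/K.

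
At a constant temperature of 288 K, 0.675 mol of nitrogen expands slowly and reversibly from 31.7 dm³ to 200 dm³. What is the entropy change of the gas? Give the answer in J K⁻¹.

For an isothermal ideal gas ΔS_gas = nR ln(V₂/V₁) = 0.675 × 8.314 × ln(200/31.7) = 10.3 J/K.

ΔS_gas = 10.3 J/K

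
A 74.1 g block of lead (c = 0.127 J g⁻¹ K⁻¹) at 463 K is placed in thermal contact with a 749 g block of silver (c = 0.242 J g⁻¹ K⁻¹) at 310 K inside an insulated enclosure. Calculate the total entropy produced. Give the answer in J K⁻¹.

Energy balance: T_f = (m₁c₁T₁ + m₂c₂T₂)/(m₁c₁ + m₂c₂) = 317.55 K.
ΔS₁ = m₁c₁ ln(T_f/T₁) = 9.4107 × ln(317.55/463) = -3.5487 J/K.
ΔS₂ = m₂c₂ ln(T_f/T₂) = 181.258 × ln(317.55/310) = 4.3625 J/K.
ΔS_total = -3.5487 + 4.3625 = 0.814 J/K.

ΔS_total = 0.814 J/K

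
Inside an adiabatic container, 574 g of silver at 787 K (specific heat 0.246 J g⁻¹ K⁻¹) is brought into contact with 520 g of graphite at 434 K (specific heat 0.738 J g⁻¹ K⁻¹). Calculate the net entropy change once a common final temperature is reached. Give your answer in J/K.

Energy balance: T_f = (m₁c₁T₁ + m₂c₂T₂)/(m₁c₁ + m₂c₂) = 528.95 K.
ΔS₁ = m₁c₁ ln(T_f/T₁) = 141.204 × ln(528.95/787) = -56.11 J/K.
ΔS₂ = m₂c₂ ln(T_f/T₂) = 383.76 × ln(528.95/434) = 75.93 J/K.
ΔS_total = -56.11 + 75.93 = 19.8 J/K.

ΔS_total = 19.8 J/K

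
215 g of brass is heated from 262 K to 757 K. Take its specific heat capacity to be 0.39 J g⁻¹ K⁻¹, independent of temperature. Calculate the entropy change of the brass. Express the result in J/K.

ΔS = ∫dQ_rev/T = m c ln(T₂/T₁) = 215 × 0.39 × ln(757/262) = 89 J/K.

ΔS = 89 J/K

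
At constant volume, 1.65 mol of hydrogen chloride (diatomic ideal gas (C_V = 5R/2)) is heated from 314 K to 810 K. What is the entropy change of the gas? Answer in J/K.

At constant volume, ΔS = nC_V ln(T₂/T₁) with C_V = 5R/2 = 20.79 J mol⁻¹ K⁻¹.
ΔS = 1.65 × 20.79 × ln(810/314) = 32.5 J/K.

ΔS = 32.5 J/K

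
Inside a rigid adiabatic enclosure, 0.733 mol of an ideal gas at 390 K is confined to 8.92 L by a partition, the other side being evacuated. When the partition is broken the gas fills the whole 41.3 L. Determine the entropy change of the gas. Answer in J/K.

For an ideal gas in free expansion Q = 0 and W = 0, so T is unchanged.
Entropy is a state function; using a reversible isothermal path, ΔS_gas = nR ln(V₂/V₁) = 0.733 × 8.314 × ln(41.3/8.92) = 9.34 J/K.

ΔS_gas = 9.34 J/K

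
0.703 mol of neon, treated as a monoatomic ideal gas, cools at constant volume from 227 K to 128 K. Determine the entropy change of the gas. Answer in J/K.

ΔS = -5.02 J/K

At constant volume, ΔS = nC_V ln(T₂/T₁) with C_V = 3R/2 = 12.47 J mol⁻¹ K⁻¹.
ΔS = 0.703 × 12.47 × ln(128/227) = -5.02 J/K.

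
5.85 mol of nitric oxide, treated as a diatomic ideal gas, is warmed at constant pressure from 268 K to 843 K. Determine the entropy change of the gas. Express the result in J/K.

ΔS = 195 J/K

At constant pressure, ΔS = nC_p ln(T₂/T₁) with C_p = 7R/2 = 29.1 J mol⁻¹ K⁻¹.
ΔS = 5.85 × 29.1 × ln(843/268) = 195 J/K.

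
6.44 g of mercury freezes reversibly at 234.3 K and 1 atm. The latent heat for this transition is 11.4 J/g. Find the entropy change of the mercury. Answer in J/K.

Heat released by the substance: Q = −mL = −6.44 × 11.4 = −73.416 J.
At constant T, ΔS = Q_rev/T = −73.416 / 234.3 = -0.313 J/K.

ΔS = -0.313 J/K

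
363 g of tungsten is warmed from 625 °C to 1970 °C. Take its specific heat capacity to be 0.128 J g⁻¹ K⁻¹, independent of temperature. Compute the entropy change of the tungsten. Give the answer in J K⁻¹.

In kelvin: T₁ = 898.15 K, T₂ = 2243.15 K. ΔS = ∫dQ_rev/T = m c ln(T₂/T₁) = 363 × 0.128 × ln(2243.15/898.15) = 42.5 J/K.

ΔS = 42.5 J/K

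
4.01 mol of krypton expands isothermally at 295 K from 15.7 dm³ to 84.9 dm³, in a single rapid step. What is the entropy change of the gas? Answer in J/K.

Entropy is a state function, so ΔS_gas depends only on the end states.
For an isothermal ideal gas ΔS_gas = nR ln(V₂/V₁) = 4.01 × 8.314 × ln(84.9/15.7) = 56.3 J/K.

ΔS_gas = 56.3 J/K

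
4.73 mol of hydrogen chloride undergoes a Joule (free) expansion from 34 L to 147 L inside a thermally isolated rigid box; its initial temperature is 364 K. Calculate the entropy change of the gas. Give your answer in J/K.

ΔS_gas = 57.6 J/K

No heat is exchanged and no work is done, so the ideal-gas temperature stays constant.
Entropy is a state function; using a reversible isothermal path, ΔS_gas = nR ln(V₂/V₁) = 4.73 × 8.314 × ln(147/34) = 57.6 J/K.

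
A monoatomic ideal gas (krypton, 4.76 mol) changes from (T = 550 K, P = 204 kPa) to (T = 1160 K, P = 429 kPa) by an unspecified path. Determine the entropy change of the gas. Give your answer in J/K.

ΔS = nC_p ln(T₂/T₁) − nR ln(P₂/P₁), with C_p = 5R/2 = 20.79 J mol⁻¹ K⁻¹ for a monoatomic ideal gas.
ΔS = 4.76 × [20.79 × ln(1160/550) − 8.314 × ln(429/204)] = 44.4 J/K.

ΔS = 44.4 J/K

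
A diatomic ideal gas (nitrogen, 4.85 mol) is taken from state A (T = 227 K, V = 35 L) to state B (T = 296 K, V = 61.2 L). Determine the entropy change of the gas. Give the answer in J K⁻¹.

Entropy is a state function: ΔS = nC_V ln(T₂/T₁) + nR ln(V₂/V₁), with C_V = 5R/2 = 20.79 J mol⁻¹ K⁻¹ for a diatomic ideal gas.
ΔS = 4.85 × [20.79 × ln(296/227) + 8.314 × ln(61.2/35)] = 49.3 J/K.

ΔS = 49.3 J/K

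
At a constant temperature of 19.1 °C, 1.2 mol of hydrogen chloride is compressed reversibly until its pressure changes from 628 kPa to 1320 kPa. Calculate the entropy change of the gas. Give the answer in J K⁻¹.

For an isothermal ideal gas ΔS_gas = nR ln(P₁/P₂) = 1.2 × 8.314 × ln(628/1320) = -7.41 J/K.

ΔS_gas = -7.41 J/K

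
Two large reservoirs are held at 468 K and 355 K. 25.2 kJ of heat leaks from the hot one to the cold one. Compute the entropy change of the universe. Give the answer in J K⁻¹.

ΔS_total = 17.1 J/K

ΔS_hot = −Q/T_H = −25200/468 = -53.85 J/K and ΔS_cold = +Q/T_C = 25200/355 = 70.99 J/K.
ΔS_total = -53.85 + 70.99 = 17.1 J/K, positive as the second law requires.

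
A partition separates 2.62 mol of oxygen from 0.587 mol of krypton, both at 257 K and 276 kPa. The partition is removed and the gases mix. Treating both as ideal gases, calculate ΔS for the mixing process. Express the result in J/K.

Mole fractions: x_A = 2.62/3.21 = 0.817, x_B = 0.183.
ΔS_mix = −R(n_A ln x_A + n_B ln x_B) = −8.314 × (2.62 ln 0.817 + 0.587 ln 0.183) = 12.7 J/K.

ΔS_mix = 12.7 J/K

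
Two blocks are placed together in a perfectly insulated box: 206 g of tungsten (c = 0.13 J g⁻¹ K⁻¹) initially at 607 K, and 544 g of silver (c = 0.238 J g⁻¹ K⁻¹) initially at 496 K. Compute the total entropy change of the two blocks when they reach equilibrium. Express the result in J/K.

Energy balance: T_f = (m₁c₁T₁ + m₂c₂T₂)/(m₁c₁ + m₂c₂) = 515.02 K.
ΔS₁ = m₁c₁ ln(T_f/T₁) = 26.78 × ln(515.02/607) = -4.4 J/K.
ΔS₂ = m₂c₂ ln(T_f/T₂) = 129.472 × ln(515.02/496) = 4.873 J/K.
ΔS_total = -4.4 + 4.873 = 0.473 J/K.

ΔS_total = 0.473 J/K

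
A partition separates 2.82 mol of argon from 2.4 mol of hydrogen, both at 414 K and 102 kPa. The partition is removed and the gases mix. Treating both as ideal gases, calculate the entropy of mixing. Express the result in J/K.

ΔS_mix = 29.9 J/K

Mole fractions: x_A = 2.82/5.22 = 0.54, x_B = 0.46.
ΔS_mix = −R(n_A ln x_A + n_B ln x_B) = −8.314 × (2.82 ln 0.54 + 2.4 ln 0.46) = 29.9 J/K.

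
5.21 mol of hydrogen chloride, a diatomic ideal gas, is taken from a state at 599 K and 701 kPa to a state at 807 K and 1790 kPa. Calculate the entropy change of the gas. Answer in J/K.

ΔS = nC_p ln(T₂/T₁) − nR ln(P₂/P₁), with C_p = 7R/2 = 29.1 J mol⁻¹ K⁻¹ for a diatomic ideal gas.
ΔS = 5.21 × [29.1 × ln(807/599) − 8.314 × ln(1790/701)] = 4.58 J/K.

ΔS = 4.58 J/K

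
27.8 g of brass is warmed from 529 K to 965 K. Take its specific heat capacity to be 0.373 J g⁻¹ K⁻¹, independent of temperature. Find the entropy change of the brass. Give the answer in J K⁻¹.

ΔS = ∫dQ_rev/T = m c ln(T₂/T₁) = 27.8 × 0.373 × ln(965/529) = 6.23 J/K.

ΔS = 6.23 J/K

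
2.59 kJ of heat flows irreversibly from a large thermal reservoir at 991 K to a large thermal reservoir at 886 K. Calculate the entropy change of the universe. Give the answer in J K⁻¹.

ΔS_hot = −Q/T_H = −2590/991 = -2.6135 J/K and ΔS_cold = +Q/T_C = 2590/886 = 2.9233 J/K.
ΔS_total = -2.6135 + 2.9233 = 0.31 J/K, positive as the second law requires.

ΔS_total = 0.31 J/K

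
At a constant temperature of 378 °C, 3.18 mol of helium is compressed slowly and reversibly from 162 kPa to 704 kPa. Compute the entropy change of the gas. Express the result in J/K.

ΔS_gas = -38.8 J/K

For an isothermal ideal gas ΔS_gas = nR ln(P₁/P₂) = 3.18 × 8.314 × ln(162/704) = -38.8 J/K.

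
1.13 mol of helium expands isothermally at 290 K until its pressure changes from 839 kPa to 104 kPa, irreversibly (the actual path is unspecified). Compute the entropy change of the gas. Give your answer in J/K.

ΔS_gas = 19.6 J/K

Entropy is a state function, so ΔS_gas depends only on the end states.
For an isothermal ideal gas ΔS_gas = nR ln(P₁/P₂) = 1.13 × 8.314 × ln(839/104) = 19.6 J/K.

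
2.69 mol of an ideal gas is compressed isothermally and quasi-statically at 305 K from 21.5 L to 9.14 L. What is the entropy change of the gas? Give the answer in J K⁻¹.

For an isothermal ideal gas ΔS_gas = nR ln(V₂/V₁) = 2.69 × 8.314 × ln(9.14/21.5) = -19.1 J/K.

ΔS_gas = -19.1 J/K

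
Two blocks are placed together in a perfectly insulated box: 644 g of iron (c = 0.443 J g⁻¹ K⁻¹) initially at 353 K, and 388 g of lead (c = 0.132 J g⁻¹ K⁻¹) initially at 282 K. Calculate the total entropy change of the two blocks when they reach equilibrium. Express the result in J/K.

Energy balance: T_f = (m₁c₁T₁ + m₂c₂T₂)/(m₁c₁ + m₂c₂) = 342.19 K.
ΔS₁ = m₁c₁ ln(T_f/T₁) = 285.292 × ln(342.19/353) = -8.87 J/K.
ΔS₂ = m₂c₂ ln(T_f/T₂) = 51.216 × ln(342.19/282) = 9.909 J/K.
ΔS_total = -8.87 + 9.909 = 1.04 J/K.

ΔS_total = 1.04 J/K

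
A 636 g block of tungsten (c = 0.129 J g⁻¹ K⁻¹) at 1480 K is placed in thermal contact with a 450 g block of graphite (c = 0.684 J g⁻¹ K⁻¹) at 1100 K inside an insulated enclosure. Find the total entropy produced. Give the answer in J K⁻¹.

Energy balance: T_f = (m₁c₁T₁ + m₂c₂T₂)/(m₁c₁ + m₂c₂) = 1180 K.
ΔS₁ = m₁c₁ ln(T_f/T₁) = 82.044 × ln(1180/1480) = -18.59 J/K.
ΔS₂ = m₂c₂ ln(T_f/T₂) = 307.8 × ln(1180/1100) = 21.6 J/K.
ΔS_total = -18.59 + 21.6 = 3.01 J/K.

ΔS_total = 3.01 J/K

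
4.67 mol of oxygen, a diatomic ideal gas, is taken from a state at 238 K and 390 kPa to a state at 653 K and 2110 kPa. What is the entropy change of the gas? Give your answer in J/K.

ΔS = 71.6 J/K

ΔS = nC_p ln(T₂/T₁) − nR ln(P₂/P₁), with C_p = 7R/2 = 29.1 J mol⁻¹ K⁻¹ for a diatomic ideal gas.
ΔS = 4.67 × [29.1 × ln(653/238) − 8.314 × ln(2110/390)] = 71.6 J/K.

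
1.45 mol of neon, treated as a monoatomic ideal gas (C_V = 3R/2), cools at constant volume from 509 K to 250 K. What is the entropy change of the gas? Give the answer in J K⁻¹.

ΔS = -12.9 J/K

At constant volume, ΔS = nC_V ln(T₂/T₁) with C_V = 3R/2 = 12.47 J mol⁻¹ K⁻¹.
ΔS = 1.45 × 12.47 × ln(250/509) = -12.9 J/K.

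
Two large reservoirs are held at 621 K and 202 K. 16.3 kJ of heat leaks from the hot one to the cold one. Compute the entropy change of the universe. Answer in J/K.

ΔS_hot = −Q/T_H = −16300/621 = -26.25 J/K and ΔS_cold = +Q/T_C = 16300/202 = 80.69 J/K.
ΔS_total = -26.25 + 80.69 = 54.4 J/K, positive as the second law requires.

ΔS_total = 54.4 J/K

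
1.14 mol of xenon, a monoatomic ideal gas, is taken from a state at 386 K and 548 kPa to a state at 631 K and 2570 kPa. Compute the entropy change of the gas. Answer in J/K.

ΔS = -3 J/K

ΔS = nC_p ln(T₂/T₁) − nR ln(P₂/P₁), with C_p = 5R/2 = 20.79 J mol⁻¹ K⁻¹ for a monoatomic ideal gas.
ΔS = 1.14 × [20.79 × ln(631/386) − 8.314 × ln(2570/548)] = -3 J/K.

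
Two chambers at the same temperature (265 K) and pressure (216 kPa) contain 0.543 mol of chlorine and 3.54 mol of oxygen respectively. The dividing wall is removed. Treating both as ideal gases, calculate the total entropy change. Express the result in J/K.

ΔS_mix = 13.3 J/K

Mole fractions: x_A = 0.543/4.08 = 0.133, x_B = 0.867.
ΔS_mix = −R(n_A ln x_A + n_B ln x_B) = −8.314 × (0.543 ln 0.133 + 3.54 ln 0.867) = 13.3 J/K.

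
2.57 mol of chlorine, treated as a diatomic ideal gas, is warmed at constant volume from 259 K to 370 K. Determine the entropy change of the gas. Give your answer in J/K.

At constant volume, ΔS = nC_V ln(T₂/T₁) with C_V = 5R/2 = 20.79 J mol⁻¹ K⁻¹.
ΔS = 2.57 × 20.79 × ln(370/259) = 19.1 J/K.

ΔS = 19.1 J/K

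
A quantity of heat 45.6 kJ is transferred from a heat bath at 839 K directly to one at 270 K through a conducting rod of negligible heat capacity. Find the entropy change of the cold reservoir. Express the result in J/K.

The cold reservoir gains heat Q, so ΔS_cold = +Q/T_C = 45600/270 = 169 J/K.

ΔS_cold = 169 J/K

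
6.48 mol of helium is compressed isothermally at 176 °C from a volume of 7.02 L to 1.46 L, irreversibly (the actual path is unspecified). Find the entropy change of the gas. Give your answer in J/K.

ΔS_gas = -84.6 J/K

Entropy is a state function, so ΔS_gas depends only on the end states.
For an isothermal ideal gas ΔS_gas = nR ln(V₂/V₁) = 6.48 × 8.314 × ln(1.46/7.02) = -84.6 J/K.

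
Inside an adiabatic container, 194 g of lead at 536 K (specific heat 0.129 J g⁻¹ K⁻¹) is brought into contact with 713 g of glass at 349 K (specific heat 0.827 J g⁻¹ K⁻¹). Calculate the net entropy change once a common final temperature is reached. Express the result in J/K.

ΔS_total = 2.53 J/K

Energy balance: T_f = (m₁c₁T₁ + m₂c₂T₂)/(m₁c₁ + m₂c₂) = 356.61 K.
ΔS₁ = m₁c₁ ln(T_f/T₁) = 25.026 × ln(356.61/536) = -10.2 J/K.
ΔS₂ = m₂c₂ ln(T_f/T₂) = 589.651 × ln(356.61/349) = 12.73 J/K.
ΔS_total = -10.2 + 12.73 = 2.53 J/K.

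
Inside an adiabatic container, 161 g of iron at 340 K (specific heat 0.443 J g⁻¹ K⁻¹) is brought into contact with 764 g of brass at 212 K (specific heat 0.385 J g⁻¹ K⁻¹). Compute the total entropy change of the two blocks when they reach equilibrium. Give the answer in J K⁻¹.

Energy balance: T_f = (m₁c₁T₁ + m₂c₂T₂)/(m₁c₁ + m₂c₂) = 236.98 K.
ΔS₁ = m₁c₁ ln(T_f/T₁) = 71.323 × ln(236.98/340) = -25.745 J/K.
ΔS₂ = m₂c₂ ln(T_f/T₂) = 294.14 × ln(236.98/212) = 32.764 J/K.
ΔS_total = -25.745 + 32.764 = 7.02 J/K.

ΔS_total = 7.02 J/K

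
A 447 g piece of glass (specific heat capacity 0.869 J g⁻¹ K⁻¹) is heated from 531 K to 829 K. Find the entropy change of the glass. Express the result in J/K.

ΔS = 173 J/K

ΔS = ∫dQ_rev/T = m c ln(T₂/T₁) = 447 × 0.869 × ln(829/531) = 173 J/K.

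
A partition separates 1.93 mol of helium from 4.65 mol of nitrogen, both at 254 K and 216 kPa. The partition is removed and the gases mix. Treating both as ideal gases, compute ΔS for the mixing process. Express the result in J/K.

ΔS_mix = 33.1 J/K

Mole fractions: x_A = 1.93/6.58 = 0.293, x_B = 0.707.
ΔS_mix = −R(n_A ln x_A + n_B ln x_B) = −8.314 × (1.93 ln 0.293 + 4.65 ln 0.707) = 33.1 J/K.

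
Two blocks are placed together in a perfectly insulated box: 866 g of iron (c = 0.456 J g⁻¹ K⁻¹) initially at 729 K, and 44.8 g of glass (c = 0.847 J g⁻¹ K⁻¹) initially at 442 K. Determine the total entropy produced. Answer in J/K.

Energy balance: T_f = (m₁c₁T₁ + m₂c₂T₂)/(m₁c₁ + m₂c₂) = 703.84 K.
ΔS₁ = m₁c₁ ln(T_f/T₁) = 394.896 × ln(703.84/729) = -13.87 J/K.
ΔS₂ = m₂c₂ ln(T_f/T₂) = 37.9456 × ln(703.84/442) = 17.65 J/K.
ΔS_total = -13.87 + 17.65 = 3.78 J/K.

ΔS_total = 3.78 J/K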